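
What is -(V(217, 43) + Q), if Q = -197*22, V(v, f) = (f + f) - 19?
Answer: 4267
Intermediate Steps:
V(v, f) = -19 + 2*f (V(v, f) = 2*f - 19 = -19 + 2*f)
Q = -4334
-(V(217, 43) + Q) = -((-19 + 2*43) - 4334) = -((-19 + 86) - 4334) = -(67 - 4334) = -1*(-4267) = 4267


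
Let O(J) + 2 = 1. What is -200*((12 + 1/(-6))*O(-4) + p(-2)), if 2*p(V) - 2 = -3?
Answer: 7400/3 ≈ 2466.7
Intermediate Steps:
p(V) = -½ (p(V) = 1 + (½)*(-3) = 1 - 3/2 = -½)
O(J) = -1 (O(J) = -2 + 1 = -1)
-200*((12 + 1/(-6))*O(-4) + p(-2)) = -200*((12 + 1/(-6))*(-1) - ½) = -200*((12 - ⅙)*(-1) - ½) = -200*((71/6)*(-1) - ½) = -200*(-71/6 - ½) = -200*(-37/3) = 7400/3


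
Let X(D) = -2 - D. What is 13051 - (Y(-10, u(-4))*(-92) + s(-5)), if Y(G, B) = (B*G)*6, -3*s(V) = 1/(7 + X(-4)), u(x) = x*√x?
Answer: 352378/27 + 44160*I ≈ 13051.0 + 44160.0*I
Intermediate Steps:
u(x) = x^(3/2)
s(V) = -1/27 (s(V) = -1/(3*(7 + (-2 - 1*(-4)))) = -1/(3*(7 + (-2 + 4))) = -1/(3*(7 + 2)) = -⅓/9 = -⅓*⅑ = -1/27)
Y(G, B) = 6*B*G
13051 - (Y(-10, u(-4))*(-92) + s(-5)) = 13051 - ((6*(-4)^(3/2)*(-10))*(-92) - 1/27) = 13051 - ((6*(-8*I)*(-10))*(-92) - 1/27) = 13051 - ((480*I)*(-92) - 1/27) = 13051 - (-44160*I - 1/27) = 13051 - (-1/27 - 44160*I) = 13051 + (1/27 + 44160*I) = 352378/27 + 44160*I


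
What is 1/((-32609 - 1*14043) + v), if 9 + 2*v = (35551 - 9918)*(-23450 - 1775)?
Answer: -1/323342869 ≈ -3.0927e-9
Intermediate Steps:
v = -323296217 (v = -9/2 + ((35551 - 9918)*(-23450 - 1775))/2 = -9/2 + (25633*(-25225))/2 = -9/2 + (1/2)*(-646592425) = -9/2 - 646592425/2 = -323296217)
1/((-32609 - 1*14043) + v) = 1/((-32609 - 1*14043) - 323296217) = 1/((-32609 - 14043) - 323296217) = 1/(-46652 - 323296217) = 1/(-323342869) = -1/323342869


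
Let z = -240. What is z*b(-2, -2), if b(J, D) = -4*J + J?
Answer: -1440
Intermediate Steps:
b(J, D) = -3*J
z*b(-2, -2) = -(-720)*(-2) = -240*6 = -1440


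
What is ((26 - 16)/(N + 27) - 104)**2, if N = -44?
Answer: 3161284/289 ≈ 10939.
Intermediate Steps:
((26 - 16)/(N + 27) - 104)**2 = ((26 - 16)/(-44 + 27) - 104)**2 = (10/(-17) - 104)**2 = (10*(-1/17) - 104)**2 = (-10/17 - 104)**2 = (-1778/17)**2 = 3161284/289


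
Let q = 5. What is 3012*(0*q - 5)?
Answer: -15060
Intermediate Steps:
3012*(0*q - 5) = 3012*(0*5 - 5) = 3012*(0 - 5) = 3012*(-5) = -15060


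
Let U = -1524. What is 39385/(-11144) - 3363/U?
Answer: -1878789/1415288 ≈ -1.3275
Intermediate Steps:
39385/(-11144) - 3363/U = 39385/(-11144) - 3363/(-1524) = 39385*(-1/11144) - 3363*(-1/1524) = -39385/11144 + 1121/508 = -1878789/1415288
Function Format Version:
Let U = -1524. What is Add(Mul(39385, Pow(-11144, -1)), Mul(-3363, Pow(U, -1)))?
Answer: Rational(-1878789, 1415288) ≈ -1.3275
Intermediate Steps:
Add(Mul(39385, Pow(-11144, -1)), Mul(-3363, Pow(U, -1))) = Add(Mul(39385, Pow(-11144, -1)), Mul(-3363, Pow(-1524, -1))) = Add(Mul(39385, Rational(-1, 11144)), Mul(-3363, Rational(-1, 1524))) = Add(Rational(-39385, 11144), Rational(1121, 508)) = Rational(-1878789, 1415288)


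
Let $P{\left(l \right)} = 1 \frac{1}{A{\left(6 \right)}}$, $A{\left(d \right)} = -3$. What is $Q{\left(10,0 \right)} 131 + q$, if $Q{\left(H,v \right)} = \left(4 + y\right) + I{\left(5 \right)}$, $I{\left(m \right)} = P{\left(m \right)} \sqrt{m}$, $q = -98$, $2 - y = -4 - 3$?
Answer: $1605 - \frac{131 \sqrt{5}}{3} \approx 1507.4$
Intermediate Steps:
$y = 9$ ($y = 2 - \left(-4 - 3\right) = 2 - -7 = 2 + 7 = 9$)
$P{\left(l \right)} = - \frac{1}{3}$ ($P{\left(l \right)} = 1 \frac{1}{-3} = 1 \left(- \frac{1}{3}\right) = - \frac{1}{3}$)
$I{\left(m \right)} = - \frac{\sqrt{m}}{3}$
$Q{\left(H,v \right)} = 13 - \frac{\sqrt{5}}{3}$ ($Q{\left(H,v \right)} = \left(4 + 9\right) - \frac{\sqrt{5}}{3} = 13 - \frac{\sqrt{5}}{3}$)
$Q{\left(10,0 \right)} 131 + q = \left(13 - \frac{\sqrt{5}}{3}\right) 131 - 98 = \left(1703 - \frac{131 \sqrt{5}}{3}\right) - 98 = 1605 - \frac{131 \sqrt{5}}{3}$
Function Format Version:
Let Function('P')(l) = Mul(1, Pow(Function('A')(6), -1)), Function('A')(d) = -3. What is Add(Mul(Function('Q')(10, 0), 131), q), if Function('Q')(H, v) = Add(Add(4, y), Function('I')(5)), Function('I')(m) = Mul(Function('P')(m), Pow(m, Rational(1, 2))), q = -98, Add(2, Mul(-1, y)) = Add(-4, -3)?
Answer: Add(1605, Mul(Rational(-131, 3), Pow(5, Rational(1, 2)))) ≈ 1507.4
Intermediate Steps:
y = 9 (y = Add(2, Mul(-1, Add(-4, -3))) = Add(2, Mul(-1, -7)) = Add(2, 7) = 9)
Function('P')(l) = Rational(-1, 3) (Function('P')(l) = Mul(1, Pow(-3, -1)) = Mul(1, Rational(-1, 3)) = Rational(-1, 3))
Function('I')(m) = Mul(Rational(-1, 3), Pow(m, Rational(1, 2)))
Function('Q')(H, v) = Add(13, Mul(Rational(-1, 3), Pow(5, Rational(1, 2)))) (Function('Q')(H, v) = Add(Add(4, 9), Mul(Rational(-1, 3), Pow(5, Rational(1, 2)))) = Add(13, Mul(Rational(-1, 3), Pow(5, Rational(1, 2)))))
Add(Mul(Function('Q')(10, 0), 131), q) = Add(Mul(Add(13, Mul(Rational(-1, 3), Pow(5, Rational(1, 2)))), 131), -98) = Add(Add(1703, Mul(Rational(-131, 3), Pow(5, Rational(1, 2)))), -98) = Add(1605, Mul(Rational(-131, 3), Pow(5, Rational(1, 2))))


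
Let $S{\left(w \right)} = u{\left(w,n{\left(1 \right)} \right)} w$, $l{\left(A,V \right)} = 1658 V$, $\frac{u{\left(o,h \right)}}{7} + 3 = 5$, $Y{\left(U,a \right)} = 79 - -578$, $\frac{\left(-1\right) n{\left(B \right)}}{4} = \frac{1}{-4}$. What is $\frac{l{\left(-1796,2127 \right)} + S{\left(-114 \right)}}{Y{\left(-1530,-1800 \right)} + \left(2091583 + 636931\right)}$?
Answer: $\frac{3524970}{2729171} \approx 1.2916$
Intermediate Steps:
$n{\left(B \right)} = 1$ ($n{\left(B \right)} = - \frac{4}{-4} = \left(-4\right) \left(- \frac{1}{4}\right) = 1$)
$Y{\left(U,a \right)} = 657$ ($Y{\left(U,a \right)} = 79 + 578 = 657$)
$u{\left(o,h \right)} = 14$ ($u{\left(o,h \right)} = -21 + 7 \cdot 5 = -21 + 35 = 14$)
$S{\left(w \right)} = 14 w$
$\frac{l{\left(-1796,2127 \right)} + S{\left(-114 \right)}}{Y{\left(-1530,-1800 \right)} + \left(2091583 + 636931\right)} = \frac{1658 \cdot 2127 + 14 \left(-114\right)}{657 + \left(2091583 + 636931\right)} = \frac{3526566 - 1596}{657 + 2728514} = \frac{3524970}{2729171}$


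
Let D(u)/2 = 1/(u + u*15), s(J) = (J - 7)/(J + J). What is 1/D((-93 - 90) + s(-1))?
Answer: -1432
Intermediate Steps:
s(J) = (-7 + J)/(2*J) (s(J) = (-7 + J)/((2*J)) = (-7 + J)*(1/(2*J)) = (-7 + J)/(2*J))
D(u) = 1/(8*u) (D(u) = 2/(u + u*15) = 2/(u + 15*u) = 2/((16*u)) = 2*(1/(16*u)) = 1/(8*u))
1/D((-93 - 90) + s(-1)) = 1/(1/(8*((-93 - 90) + (1/2)*(-7 - 1)/(-1)))) = 1/(1/(8*(-183 + (1/2)*(-1)*(-8)))) = 1/(1/(8*(-183 + 4))) = 1/((1/8)/(-179)) = 1/((1/8)*(-1/179)) = 1/(-1/1432) = -1432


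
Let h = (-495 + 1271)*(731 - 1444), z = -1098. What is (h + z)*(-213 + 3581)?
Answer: -1867172048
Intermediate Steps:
h = -553288 (h = 776*(-713) = -553288)
(h + z)*(-213 + 3581) = (-553288 - 1098)*(-213 + 3581) = -554386*3368 = -1867172048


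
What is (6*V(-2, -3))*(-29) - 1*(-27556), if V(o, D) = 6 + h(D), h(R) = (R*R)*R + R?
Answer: 31732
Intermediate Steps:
h(R) = R + R**3 (h(R) = R**2*R + R = R**3 + R = R + R**3)
V(o, D) = 6 + D + D**3 (V(o, D) = 6 + (D + D**3) = 6 + D + D**3)
(6*V(-2, -3))*(-29) - 1*(-27556) = (6*(6 - 3 + (-3)**3))*(-29) - 1*(-27556) = (6*(6 - 3 - 27))*(-29) + 27556 = (6*(-24))*(-29) + 27556 = -144*(-29) + 27556 = 4176 + 27556 = 31732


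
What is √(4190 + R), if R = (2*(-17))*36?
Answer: √2966 ≈ 54.461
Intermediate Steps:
R = -1224 (R = -34*36 = -1224)
√(4190 + R) = √(4190 - 1224) = √2966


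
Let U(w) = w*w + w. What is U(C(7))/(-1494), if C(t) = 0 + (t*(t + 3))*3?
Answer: -7385/249 ≈ -29.659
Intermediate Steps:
C(t) = 3*t*(3 + t) (C(t) = 0 + (t*(3 + t))*3 = 0 + 3*t*(3 + t) = 3*t*(3 + t))
U(w) = w + w² (U(w) = w² + w = w + w²)
U(C(7))/(-1494) = ((3*7*(3 + 7))*(1 + 3*7*(3 + 7)))/(-1494) = ((3*7*10)*(1 + 3*7*10))*(-1/1494) = (210*(1 + 210))*(-1/1494) = (210*211)*(-1/1494) = 44310*(-1/1494) = -7385/249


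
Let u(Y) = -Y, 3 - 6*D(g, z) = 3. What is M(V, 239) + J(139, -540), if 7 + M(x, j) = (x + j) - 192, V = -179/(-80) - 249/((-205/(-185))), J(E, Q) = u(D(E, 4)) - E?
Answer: -1054421/3280 ≈ -321.47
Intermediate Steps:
D(g, z) = 0 (D(g, z) = ½ - ⅙*3 = ½ - ½ = 0)
J(E, Q) = -E (J(E, Q) = -1*0 - E = 0 - E = -E)
V = -729701/3280 (V = -179*(-1/80) - 249/((-205*(-1/185))) = 179/80 - 249/41/37 = 179/80 - 249*37/41 = 179/80 - 9213/41 = -729701/3280 ≈ -222.47)
M(x, j) = -199 + j + x (M(x, j) = -7 + ((x + j) - 192) = -7 + ((j + x) - 192) = -7 + (-192 + j + x) = -199 + j + x)
M(V, 239) + J(139, -540) = (-199 + 239 - 729701/3280) - 1*139 = -598501/3280 - 139 = -1054421/3280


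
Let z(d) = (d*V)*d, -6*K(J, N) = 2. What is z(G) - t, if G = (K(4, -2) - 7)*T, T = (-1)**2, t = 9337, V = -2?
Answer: -85001/9 ≈ -9444.6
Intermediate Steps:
K(J, N) = -1/3 (K(J, N) = -1/6*2 = -1/3)
T = 1
G = -22/3 (G = (-1/3 - 7)*1 = -22/3*1 = -22/3 ≈ -7.3333)
z(d) = -2*d**2 (z(d) = (d*(-2))*d = (-2*d)*d = -2*d**2)
z(G) - t = -2*(-22/3)**2 - 1*9337 = -2*484/9 - 9337 = -968/9 - 9337 = -85001/9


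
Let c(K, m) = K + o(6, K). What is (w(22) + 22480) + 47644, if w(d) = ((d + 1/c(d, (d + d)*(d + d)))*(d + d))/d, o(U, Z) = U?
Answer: 982353/14 ≈ 70168.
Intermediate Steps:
c(K, m) = 6 + K (c(K, m) = K + 6 = 6 + K)
w(d) = 2*d + 2/(6 + d) (w(d) = ((d + 1/(6 + d))*(d + d))/d = ((d + 1/(6 + d))*(2*d))/d = (2*d*(d + 1/(6 + d)))/d = 2*d + 2/(6 + d))
(w(22) + 22480) + 47644 = (2*(1 + 22*(6 + 22))/(6 + 22) + 22480) + 47644 = (2*(1 + 22*28)/28 + 22480) + 47644 = (2*(1/28)*(1 + 616) + 22480) + 47644 = (2*(1/28)*617 + 22480) + 47644 = (617/14 + 22480) + 47644 = 315337/14 + 47644 = 982353/14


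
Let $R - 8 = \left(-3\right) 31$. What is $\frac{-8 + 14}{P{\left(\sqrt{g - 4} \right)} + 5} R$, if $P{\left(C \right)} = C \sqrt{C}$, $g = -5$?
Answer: $- \frac{510}{5 + 3 \sqrt{3} i^{\frac{3}{2}}} \approx -44.315 + 122.81 i$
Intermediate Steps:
$P{\left(C \right)} = C^{\frac{3}{2}}$
$R = -85$ ($R = 8 - 93 = -85$)
$\frac{-8 + 14}{P{\left(\sqrt{g - 4} \right)} + 5} R = \frac{-8 + 14}{\left(\sqrt{-5 - 4}\right)^{\frac{3}{2}} + 5} \left(-85\right) = \frac{6}{\left(\sqrt{-9}\right)^{\frac{3}{2}} + 5} \left(-85\right) = \frac{6}{\left(3 i\right)^{\frac{3}{2}} + 5} \left(-85\right) = \frac{6}{3 \sqrt{3} i^{\frac{3}{2}} + 5} \left(-85\right) = \frac{6}{5 + 3 \sqrt{3} i^{\frac{3}{2}}} \left(-85\right) = - \frac{510}{5 + 3 \sqrt{3} i^{\frac{3}{2}}}$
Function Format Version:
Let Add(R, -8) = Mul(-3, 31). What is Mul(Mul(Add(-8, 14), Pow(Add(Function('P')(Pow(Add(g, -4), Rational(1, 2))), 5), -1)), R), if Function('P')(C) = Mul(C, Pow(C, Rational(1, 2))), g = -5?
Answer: Mul(-510, Pow(Add(5, Mul(3, Pow(3, Rational(1, 2)), Pow(I, Rational(3, 2)))), -1)) ≈ Add(-44.315, Mul(122.81, I))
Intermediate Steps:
Function('P')(C) = Pow(C, Rational(3, 2))
R = -85 (R = Add(8, Mul(-3, 31)) = Add(8, -93) = -85)
Mul(Mul(Add(-8, 14), Pow(Add(Function('P')(Pow(Add(g, -4), Rational(1, 2))), 5), -1)), R) = Mul(Mul(Add(-8, 14), Pow(Add(Pow(Pow(Add(-5, -4), Rational(1, 2)), Rational(3, 2)), 5), -1)), -85) = Mul(Mul(6, Pow(Add(Pow(Pow(-9, Rational(1, 2)), Rational(3, 2)), 5), -1)), -85) = Mul(Mul(6, Pow(Add(Pow(Mul(3, I), Rational(3, 2)), 5), -1)), -85) = Mul(Mul(6, Pow(Add(Mul(3, Pow(3, Rational(1, 2)), Pow(I, Rational(3, 2))), 5), -1)), -85) = Mul(Mul(6, Pow(Add(5, Mul(3, Pow(3, Rational(1, 2)), Pow(I, Rational(3, 2)))), -1)), -85) = Mul(-510, Pow(Add(5, Mul(3, Pow(3, Rational(1, 2)), Pow(I, Rational(3, 2)))), -1))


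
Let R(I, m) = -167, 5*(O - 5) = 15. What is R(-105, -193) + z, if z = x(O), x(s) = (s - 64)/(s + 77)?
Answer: -14251/85 ≈ -167.66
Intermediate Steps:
O = 8 (O = 5 + (⅕)*15 = 5 + 3 = 8)
x(s) = (-64 + s)/(77 + s)
z = -56/85 (z = (-64 + 8)/(77 + 8) = -56/85 ≈ -0.65882)
R(-105, -193) + z = -167 - 56/85 = -14251/85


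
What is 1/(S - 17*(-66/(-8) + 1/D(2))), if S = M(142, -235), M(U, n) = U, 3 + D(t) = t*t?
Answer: -4/61 ≈ -0.065574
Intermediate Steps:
D(t) = -3 + t**2 (D(t) = -3 + t*t = -3 + t**2)
S = 142
1/(S - 17*(-66/(-8) + 1/D(2))) = 1/(142 - 17*(-66/(-8) + 1/(-3 + 2**2))) = 1/(142 - 17*(-66*(-1/8) + 1/(-3 + 4))) = 1/(142 - 17*(33/4 + 1/1)) = 1/(142 - 17*(33/4 + 1*1)) = 1/(142 - 17*(33/4 + 1)) = 1/(142 - 17*37/4) = 1/(142 - 629/4) = 1/(-61/4) = -4/61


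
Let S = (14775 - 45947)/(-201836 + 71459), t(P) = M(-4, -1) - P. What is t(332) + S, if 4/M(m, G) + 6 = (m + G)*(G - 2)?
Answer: -129588140/391131 ≈ -331.32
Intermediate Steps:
M(m, G) = 4/(-6 + (-2 + G)*(G + m)) (M(m, G) = 4/(-6 + (m + G)*(G - 2)) = 4/(-6 + (G + m)*(-2 + G)) = 4/(-6 + (-2 + G)*(G + m)))
t(P) = 4/9 - P (t(P) = 4/(-6 + (-1)**2 - 2*(-1) - 2*(-4) - 1*(-4)) - P = 4/(-6 + 1 + 2 + 8 + 4) - P = 4/9 - P)
S = 31172/130377 (S = -31172/(-130377) = -31172*(-1/130377) = 31172/130377 ≈ 0.23909)
t(332) + S = (4/9 - 1*332) + 31172/130377 = (4/9 - 332) + 31172/130377 = -2984/9 + 31172/130377 = -129588140/391131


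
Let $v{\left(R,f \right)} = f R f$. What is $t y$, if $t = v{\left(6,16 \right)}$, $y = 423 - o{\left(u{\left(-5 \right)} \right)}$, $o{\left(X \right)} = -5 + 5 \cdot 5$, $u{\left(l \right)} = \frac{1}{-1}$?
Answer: $619008$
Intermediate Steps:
$u{\left(l \right)} = -1$
$o{\left(X \right)} = 20$ ($o{\left(X \right)} = -5 + 25 = 20$)
$v{\left(R,f \right)} = R f^{2}$
$y = 403$ ($y = 423 - 20 = 403$)
$t = 1536$ ($t = 6 \cdot 16^{2} = 6 \cdot 256 = 1536$)
$t y = 1536 \cdot 403 = 619008$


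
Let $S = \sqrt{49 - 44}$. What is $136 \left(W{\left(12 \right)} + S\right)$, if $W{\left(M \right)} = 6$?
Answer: $816 + 136 \sqrt{5} \approx 1120.1$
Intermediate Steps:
$S = \sqrt{5} \approx 2.2361$
$136 \left(W{\left(12 \right)} + S\right) = 136 \left(6 + \sqrt{5}\right) = 816 + 136 \sqrt{5}$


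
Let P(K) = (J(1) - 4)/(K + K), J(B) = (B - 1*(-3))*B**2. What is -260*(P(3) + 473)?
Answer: -122980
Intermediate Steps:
J(B) = B**2*(3 + B) (J(B) = (B + 3)*B**2 = (3 + B)*B**2 = B**2*(3 + B))
P(K) = 0 (P(K) = (1**2*(3 + 1) - 4)/(K + K) = (1*4 - 4)/((2*K)) = (4 - 4)*(1/(2*K)) = 0*(1/(2*K)) = 0)
-260*(P(3) + 473) = -260*(0 + 473) = -260*473 = -122980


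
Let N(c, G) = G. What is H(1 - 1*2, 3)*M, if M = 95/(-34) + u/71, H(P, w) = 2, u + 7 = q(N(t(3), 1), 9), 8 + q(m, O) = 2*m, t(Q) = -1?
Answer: -7187/1207 ≈ -5.9544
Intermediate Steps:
q(m, O) = -8 + 2*m
u = -13 (u = -7 + (-8 + 2*1) = -7 + (-8 + 2) = -7 - 6 = -13)
M = -7187/2414 (M = 95/(-34) - 13/71 = 95*(-1/34) - 13*1/71 = -95/34 - 13/71 = -7187/2414 ≈ -2.9772)
H(1 - 1*2, 3)*M = 2*(-7187/2414) = -7187/1207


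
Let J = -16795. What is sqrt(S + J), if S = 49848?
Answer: sqrt(33053) ≈ 181.80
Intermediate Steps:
sqrt(S + J) = sqrt(49848 - 16795) = sqrt(33053)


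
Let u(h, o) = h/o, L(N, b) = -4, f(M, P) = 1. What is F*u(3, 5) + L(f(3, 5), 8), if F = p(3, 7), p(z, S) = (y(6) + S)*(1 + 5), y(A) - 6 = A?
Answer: 322/5 ≈ 64.400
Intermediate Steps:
y(A) = 6 + A
p(z, S) = 72 + 6*S (p(z, S) = ((6 + 6) + S)*(1 + 5) = (12 + S)*6 = 72 + 6*S)
F = 114 (F = 72 + 6*7 = 72 + 42 = 114)
F*u(3, 5) + L(f(3, 5), 8) = 114*(3/5) - 4 = 114*(3*(⅕)) - 4 = 114*(⅗) - 4 = 342/5 - 4 = 322/5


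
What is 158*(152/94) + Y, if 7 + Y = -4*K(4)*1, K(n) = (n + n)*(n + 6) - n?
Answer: -2609/47 ≈ -55.511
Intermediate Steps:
K(n) = -n + 2*n*(6 + n) (K(n) = (2*n)*(6 + n) - n = 2*n*(6 + n) - n = -n + 2*n*(6 + n))
Y = -311 (Y = -7 - 16*(11 + 2*4)*1 = -7 - 16*(11 + 8)*1 = -7 - 16*19*1 = -7 - 4*76*1 = -7 - 304*1 = -7 - 304 = -311)
158*(152/94) + Y = 158*(152/94) - 311 = 158*(152*(1/94)) - 311 = 158*(76/47) - 311 = 12008/47 - 311 = -2609/47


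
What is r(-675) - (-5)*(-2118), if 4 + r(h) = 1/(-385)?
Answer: -4078691/385 ≈ -10594.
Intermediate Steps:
r(h) = -1541/385 (r(h) = -4 + 1/(-385) = -4 - 1/385 = -1541/385)
r(-675) - (-5)*(-2118) = -1541/385 - (-5)*(-2118) = -1541/385 - 1*10590 = -1541/385 - 10590 = -4078691/385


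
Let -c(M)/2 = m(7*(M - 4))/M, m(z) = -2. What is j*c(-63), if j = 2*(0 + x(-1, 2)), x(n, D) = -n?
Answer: -8/63 ≈ -0.12698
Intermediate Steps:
j = 2 (j = 2*(0 - 1*(-1)) = 2*(0 + 1) = 2*1 = 2)
c(M) = 4/M (c(M) = -(-4)/M = 4/M)
j*c(-63) = 2*(4/(-63)) = 2*(4*(-1/63)) = 2*(-4/63) = -8/63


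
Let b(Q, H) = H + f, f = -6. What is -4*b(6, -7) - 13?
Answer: 39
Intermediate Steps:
b(Q, H) = -6 + H (b(Q, H) = H - 6 = -6 + H)
-4*b(6, -7) - 13 = -4*(-6 - 7) - 13 = -4*(-13) - 13 = 52 - 13 = 39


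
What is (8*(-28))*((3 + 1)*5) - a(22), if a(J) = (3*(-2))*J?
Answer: -4348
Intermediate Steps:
a(J) = -6*J
(8*(-28))*((3 + 1)*5) - a(22) = (8*(-28))*((3 + 1)*5) - (-6)*22 = -896*5 - 1*(-132) = -224*20 + 132 = -4480 + 132 = -4348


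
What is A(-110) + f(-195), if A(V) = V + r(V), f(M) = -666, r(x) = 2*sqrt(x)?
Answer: -776 + 2*I*sqrt(110) ≈ -776.0 + 20.976*I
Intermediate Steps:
A(V) = V + 2*sqrt(V)
A(-110) + f(-195) = (-110 + 2*sqrt(-110)) - 666 = (-110 + 2*(I*sqrt(110))) - 666 = (-110 + 2*I*sqrt(110)) - 666 = -776 + 2*I*sqrt(110)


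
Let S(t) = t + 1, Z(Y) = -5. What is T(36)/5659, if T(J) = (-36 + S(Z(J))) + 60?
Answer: 20/5659 ≈ 0.0035342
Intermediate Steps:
S(t) = 1 + t
T(J) = 20 (T(J) = (-36 + (1 - 5)) + 60 = (-36 - 4) + 60 = -40 + 60 = 20)
T(36)/5659 = 20/5659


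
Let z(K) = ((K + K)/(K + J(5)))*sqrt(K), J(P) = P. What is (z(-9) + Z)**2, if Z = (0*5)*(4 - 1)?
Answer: -729/4 ≈ -182.25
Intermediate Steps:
z(K) = 2*K**(3/2)/(5 + K) (z(K) = ((K + K)/(K + 5))*sqrt(K) = ((2*K)/(5 + K))*sqrt(K) = (2*K/(5 + K))*sqrt(K) = 2*K**(3/2)/(5 + K))
Z = 0 (Z = 0*3 = 0)
(z(-9) + Z)**2 = (2*(-9)**(3/2)/(5 - 9) + 0)**2 = (2*(-27*I)/(-4) + 0)**2 = (2*(-27*I)*(-1/4) + 0)**2 = (27*I/2 + 0)**2 = (27*I/2)**2 = -729/4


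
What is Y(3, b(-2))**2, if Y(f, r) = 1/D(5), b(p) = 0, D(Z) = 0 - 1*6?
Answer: 1/36 ≈ 0.027778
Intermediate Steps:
D(Z) = -6 (D(Z) = 0 - 6 = -6)
Y(f, r) = -1/6 (Y(f, r) = 1/(-6) = -1/6)
Y(3, b(-2))**2 = (-1/6)**2 = 1/36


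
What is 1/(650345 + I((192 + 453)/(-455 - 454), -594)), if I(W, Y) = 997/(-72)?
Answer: 72/46823843 ≈ 1.5377e-6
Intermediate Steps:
I(W, Y) = -997/72 (I(W, Y) = 997*(-1/72) = -997/72)
1/(650345 + I((192 + 453)/(-455 - 454), -594)) = 1/(650345 - 997/72) = 1/(46823843/72) = 72/46823843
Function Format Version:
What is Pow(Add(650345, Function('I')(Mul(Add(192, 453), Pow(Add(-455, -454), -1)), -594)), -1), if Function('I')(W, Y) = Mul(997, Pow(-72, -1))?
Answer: Rational(72, 46823843) ≈ 1.5377e-6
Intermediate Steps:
Function('I')(W, Y) = Rational(-997, 72) (Function('I')(W, Y) = Mul(997, Rational(-1, 72)) = Rational(-997, 72))
Pow(Add(650345, Function('I')(Mul(Add(192, 453), Pow(Add(-455, -454), -1)), -594)), -1) = Pow(Add(650345, Rational(-997, 72)), -1) = Pow(Rational(46823843, 72), -1) = Rational(72, 46823843)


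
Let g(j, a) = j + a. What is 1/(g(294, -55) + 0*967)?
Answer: 1/239 ≈ 0.0041841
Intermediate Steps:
g(j, a) = a + j
1/(g(294, -55) + 0*967) = 1/((-55 + 294) + 0*967) = 1/(239 + 0) = 1/239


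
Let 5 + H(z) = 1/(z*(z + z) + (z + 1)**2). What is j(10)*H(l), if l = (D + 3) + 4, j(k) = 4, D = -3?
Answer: -1136/57 ≈ -19.930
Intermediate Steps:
l = 4 (l = (-3 + 3) + 4 = 0 + 4 = 4)
H(z) = -5 + 1/((1 + z)**2 + 2*z**2) (H(z) = -5 + 1/(z*(z + z) + (z + 1)**2) = -5 + 1/(z*(2*z) + (1 + z)**2) = -5 + 1/(2*z**2 + (1 + z)**2) = -5 + 1/((1 + z)**2 + 2*z**2))
j(10)*H(l) = 4*((-4 - 15*4**2 - 10*4)/(1 + 2*4 + 3*4**2)) = 4*((-4 - 15*16 - 40)/(1 + 8 + 3*16)) = 4*((-4 - 240 - 40)/(1 + 8 + 48)) = 4*(-284/57) = -1136/57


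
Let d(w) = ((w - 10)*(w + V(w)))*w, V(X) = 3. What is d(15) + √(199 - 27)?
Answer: 1350 + 2*√43 ≈ 1363.1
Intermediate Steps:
d(w) = w*(-10 + w)*(3 + w) (d(w) = ((w - 10)*(w + 3))*w = ((-10 + w)*(3 + w))*w = w*(-10 + w)*(3 + w))
d(15) + √(199 - 27) = 15*(-30 + 15² - 7*15) + √(199 - 27) = 15*(-30 + 225 - 105) + √172 = 15*90 + 2*√43 = 1350 + 2*√43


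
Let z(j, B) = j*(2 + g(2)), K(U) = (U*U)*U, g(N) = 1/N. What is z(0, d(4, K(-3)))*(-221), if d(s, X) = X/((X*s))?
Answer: 0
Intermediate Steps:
K(U) = U**3 (K(U) = U**2*U = U**3)
d(s, X) = 1/s (d(s, X) = X*(1/(X*s)) = 1/s)
z(j, B) = 5*j/2 (z(j, B) = j*(2 + 1/2) = j*(5/2) = 5*j/2)
z(0, d(4, K(-3)))*(-221) = ((5/2)*0)*(-221) = 0*(-221) = 0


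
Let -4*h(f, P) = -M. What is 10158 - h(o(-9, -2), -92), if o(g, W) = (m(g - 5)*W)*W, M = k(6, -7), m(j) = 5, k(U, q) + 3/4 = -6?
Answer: 162555/16 ≈ 10160.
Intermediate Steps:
k(U, q) = -27/4 (k(U, q) = -¾ - 6 = -27/4)
M = -27/4 ≈ -6.7500
o(g, W) = 5*W² (o(g, W) = (5*W)*W = 5*W²)
h(f, P) = -27/16 (h(f, P) = -(-1)*(-27)/(4*4) = -¼*27/4 = -27/16)
10158 - h(o(-9, -2), -92) = 10158 - 1*(-27/16) = 10158 + 27/16 = 162555/16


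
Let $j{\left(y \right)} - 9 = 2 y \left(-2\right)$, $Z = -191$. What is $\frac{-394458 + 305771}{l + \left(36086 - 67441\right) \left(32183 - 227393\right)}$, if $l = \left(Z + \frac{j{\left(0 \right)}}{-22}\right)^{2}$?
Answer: $- \frac{42924508}{2962489554721} \approx -1.4489 \cdot 10^{-5}$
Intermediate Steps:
$j{\left(y \right)} = 9 - 4 y$ ($j{\left(y \right)} = 9 + 2 y \left(-2\right) = 9 - 4 y$)
$l = \frac{17732521}{484}$ ($l = \left(-191 + \frac{9 - 0}{-22}\right)^{2} = \left(-191 + \left(9 + 0\right) \left(- \frac{1}{22}\right)\right)^{2} = \left(-191 + 9 \left(- \frac{1}{22}\right)\right)^{2} = \left(-191 - \frac{9}{22}\right)^{2} = \left(- \frac{4211}{22}\right)^{2} = \frac{17732521}{484} \approx 36637.0$)
$\frac{-394458 + 305771}{l + \left(36086 - 67441\right) \left(32183 - 227393\right)} = \frac{-394458 + 305771}{\frac{17732521}{484} + \left(36086 - 67441\right) \left(32183 - 227393\right)} = - \frac{88687}{\frac{17732521}{484} - -6120809550} = - \frac{88687}{\frac{17732521}{484} + 6120809550} = - \frac{88687}{\frac{2962489554721}{484}} = \left(-88687\right) \frac{484}{2962489554721} = - \frac{42924508}{2962489554721}$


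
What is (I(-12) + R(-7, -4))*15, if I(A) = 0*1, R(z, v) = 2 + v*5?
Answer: -270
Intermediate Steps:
R(z, v) = 2 + 5*v
I(A) = 0
(I(-12) + R(-7, -4))*15 = (0 + (2 + 5*(-4)))*15 = (0 + (2 - 20))*15 = (0 - 18)*15 = -18*15 = -270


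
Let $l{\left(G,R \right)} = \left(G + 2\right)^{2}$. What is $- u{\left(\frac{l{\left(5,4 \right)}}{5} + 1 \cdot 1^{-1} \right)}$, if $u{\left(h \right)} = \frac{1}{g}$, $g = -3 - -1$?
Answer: $\frac{1}{2} \approx 0.5$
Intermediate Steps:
$l{\left(G,R \right)} = \left(2 + G\right)^{2}$
$g = -2$ ($g = -3 + 1 = -2$)
$u{\left(h \right)} = - \frac{1}{2}$ ($u{\left(h \right)} = \frac{1}{-2} = - \frac{1}{2}$)
$- u{\left(\frac{l{\left(5,4 \right)}}{5} + 1 \cdot 1^{-1} \right)} = \left(-1\right) \left(- \frac{1}{2}\right) = \frac{1}{2}$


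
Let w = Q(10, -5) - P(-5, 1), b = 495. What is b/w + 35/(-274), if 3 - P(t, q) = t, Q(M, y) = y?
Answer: -136085/3562 ≈ -38.205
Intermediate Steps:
P(t, q) = 3 - t
w = -13 (w = -5 - (3 - 1*(-5)) = -5 - (3 + 5) = -5 - 1*8 = -5 - 8 = -13)
b/w + 35/(-274) = 495/(-13) + 35/(-274) = 495*(-1/13) + 35*(-1/274) = -495/13 - 35/274 = -136085/3562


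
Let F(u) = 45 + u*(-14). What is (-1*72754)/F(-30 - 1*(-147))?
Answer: 72754/1593 ≈ 45.671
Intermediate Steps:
F(u) = 45 - 14*u
(-1*72754)/F(-30 - 1*(-147)) = (-1*72754)/(45 - 14*(-30 - 1*(-147))) = -72754/(45 - 14*(-30 + 147)) = -72754/(45 - 14*117) = -72754/(45 - 1638) = -72754/(-1593) = -72754*(-1/1593) = 72754/1593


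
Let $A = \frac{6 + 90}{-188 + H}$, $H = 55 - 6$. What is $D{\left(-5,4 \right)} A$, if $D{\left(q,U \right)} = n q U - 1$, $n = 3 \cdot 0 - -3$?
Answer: $\frac{5856}{139} \approx 42.13$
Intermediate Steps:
$n = 3$ ($n = 0 + 3 = 3$)
$H = 49$ ($H = 55 - 6 = 49$)
$D{\left(q,U \right)} = -1 + 3 U q$ ($D{\left(q,U \right)} = 3 q U - 1 = 3 U q - 1 = -1 + 3 U q$)
$A = - \frac{96}{139}$ ($A = \frac{6 + 90}{-188 + 49} = \frac{96}{-139} = 96 \left(- \frac{1}{139}\right) = - \frac{96}{139} \approx -0.69065$)
$D{\left(-5,4 \right)} A = \left(-1 + 3 \cdot 4 \left(-5\right)\right) \left(- \frac{96}{139}\right) = \left(-1 - 60\right) \left(- \frac{96}{139}\right) = \left(-61\right) \left(- \frac{96}{139}\right) = \frac{5856}{139}$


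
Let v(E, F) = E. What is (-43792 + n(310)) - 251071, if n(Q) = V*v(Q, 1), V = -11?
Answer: -298273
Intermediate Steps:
n(Q) = -11*Q
(-43792 + n(310)) - 251071 = (-43792 - 11*310) - 251071 = (-43792 - 3410) - 251071 = -47202 - 251071 = -298273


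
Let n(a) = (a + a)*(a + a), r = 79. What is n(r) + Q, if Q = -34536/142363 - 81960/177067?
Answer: 629269469352052/25207789321 ≈ 24963.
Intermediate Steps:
n(a) = 4*a**2 (n(a) = (2*a)*(2*a) = 4*a**2)
Q = -17783257392/25207789321 (Q = -34536*1/142363 - 81960*1/177067 = -34536/142363 - 81960/177067 = -17783257392/25207789321 ≈ -0.70547)
n(r) + Q = 4*79**2 - 17783257392/25207789321 = 4*6241 - 17783257392/25207789321 = 24964 - 17783257392/25207789321 = 629269469352052/25207789321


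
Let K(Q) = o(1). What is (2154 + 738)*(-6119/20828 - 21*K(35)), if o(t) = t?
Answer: -320655561/5207 ≈ -61582.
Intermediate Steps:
K(Q) = 1
(2154 + 738)*(-6119/20828 - 21*K(35)) = (2154 + 738)*(-6119/20828 - 21*1) = 2892*(-6119*1/20828 - 21) = 2892*(-6119/20828 - 21) = 2892*(-443507/20828) = -320655561/5207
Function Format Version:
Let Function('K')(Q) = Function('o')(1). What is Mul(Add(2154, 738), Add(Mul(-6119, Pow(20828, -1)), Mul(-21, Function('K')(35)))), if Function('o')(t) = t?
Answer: Rational(-320655561, 5207) ≈ -61582.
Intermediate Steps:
Function('K')(Q) = 1
Mul(Add(2154, 738), Add(Mul(-6119, Pow(20828, -1)), Mul(-21, Function('K')(35)))) = Mul(Add(2154, 738), Add(Mul(-6119, Pow(20828, -1)), Mul(-21, 1))) = Mul(2892, Add(Mul(-6119, Rational(1, 20828)), -21)) = Mul(2892, Add(Rational(-6119, 20828), -21)) = Mul(2892, Rational(-443507, 20828)) = Rational(-320655561, 5207)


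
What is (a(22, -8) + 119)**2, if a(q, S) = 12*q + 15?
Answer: 158404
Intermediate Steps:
a(q, S) = 15 + 12*q
(a(22, -8) + 119)**2 = ((15 + 12*22) + 119)**2 = ((15 + 264) + 119)**2 = (279 + 119)**2 = 398**2 = 158404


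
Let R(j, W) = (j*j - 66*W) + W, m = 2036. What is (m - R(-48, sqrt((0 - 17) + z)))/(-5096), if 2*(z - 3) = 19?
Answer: 67/1274 - 15*I*sqrt(2)/784 ≈ 0.05259 - 0.027058*I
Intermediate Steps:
z = 25/2 (z = 3 + (1/2)*19 = 3 + 19/2 = 25/2 ≈ 12.500)
R(j, W) = j**2 - 65*W (R(j, W) = (j**2 - 66*W) + W = j**2 - 65*W)
(m - R(-48, sqrt((0 - 17) + z)))/(-5096) = (2036 - ((-48)**2 - 65*sqrt((0 - 17) + 25/2)))/(-5096) = (2036 - (2304 - 65*sqrt(-17 + 25/2)))*(-1/5096) = (2036 - (2304 - 195*I*sqrt(2)/2))*(-1/5096) = (2036 + (-2304 + 195*I*sqrt(2)/2))*(-1/5096) = (-268 + 195*I*sqrt(2)/2)*(-1/5096) = 67/1274 - 15*I*sqrt(2)/784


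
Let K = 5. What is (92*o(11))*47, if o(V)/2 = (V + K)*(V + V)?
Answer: 3044096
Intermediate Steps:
o(V) = 4*V*(5 + V) (o(V) = 2*((V + 5)*(V + V)) = 2*((5 + V)*(2*V)) = 2*(2*V*(5 + V)) = 4*V*(5 + V))
(92*o(11))*47 = (92*(4*11*(5 + 11)))*47 = (92*(4*11*16))*47 = (92*704)*47 = 64768*47 = 3044096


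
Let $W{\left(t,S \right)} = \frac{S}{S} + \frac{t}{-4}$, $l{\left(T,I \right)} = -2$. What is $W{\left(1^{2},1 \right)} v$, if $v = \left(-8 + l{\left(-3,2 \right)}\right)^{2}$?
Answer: $75$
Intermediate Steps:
$W{\left(t,S \right)} = 1 - \frac{t}{4}$ ($W{\left(t,S \right)} = 1 + t \left(- \frac{1}{4}\right) = 1 - \frac{t}{4}$)
$v = 100$ ($v = \left(-8 - 2\right)^{2} = \left(-10\right)^{2} = 100$)
$W{\left(1^{2},1 \right)} v = \left(1 - \frac{1^{2}}{4}\right) 100 = \left(1 - \frac{1}{4}\right) 100 = \frac{3}{4} \cdot 100 = 75$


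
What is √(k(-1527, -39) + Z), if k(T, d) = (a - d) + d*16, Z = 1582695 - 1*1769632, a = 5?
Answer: I*√187517 ≈ 433.03*I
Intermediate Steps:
Z = -186937 (Z = 1582695 - 1769632 = -186937)
k(T, d) = 5 + 15*d (k(T, d) = (5 - d) + d*16 = (5 - d) + 16*d = 5 + 15*d)
√(k(-1527, -39) + Z) = √((5 + 15*(-39)) - 186937) = √((5 - 585) - 186937) = √(-580 - 186937) = √(-187517) = I*√187517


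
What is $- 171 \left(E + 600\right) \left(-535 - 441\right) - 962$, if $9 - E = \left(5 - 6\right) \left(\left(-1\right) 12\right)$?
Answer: $99635950$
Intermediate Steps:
$E = -3$ ($E = 9 - \left(5 - 6\right) \left(\left(-1\right) 12\right) = 9 - \left(-1\right) \left(-12\right) = 9 - 12 = -3$)
$- 171 \left(E + 600\right) \left(-535 - 441\right) - 962 = - 171 \left(-3 + 600\right) \left(-535 - 441\right) - 962 = - 171 \cdot 597 \left(-976\right) - 962 = \left(-171\right) \left(-582672\right) - 962 = 99636912 - 962 = 99635950$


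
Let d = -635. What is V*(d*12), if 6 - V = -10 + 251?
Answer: 1790700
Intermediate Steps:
V = -235 (V = 6 - (-10 + 251) = 6 - 1*241 = 6 - 241 = -235)
V*(d*12) = -(-149225)*12 = -235*(-7620) = 1790700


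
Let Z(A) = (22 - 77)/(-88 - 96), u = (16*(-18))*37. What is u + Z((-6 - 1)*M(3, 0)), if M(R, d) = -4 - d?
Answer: -1960649/184 ≈ -10656.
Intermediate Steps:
u = -10656 (u = -288*37 = -10656)
Z(A) = 55/184 (Z(A) = -55/(-184) = -55*(-1/184) = 55/184)
u + Z((-6 - 1)*M(3, 0)) = -10656 + 55/184 = -1960649/184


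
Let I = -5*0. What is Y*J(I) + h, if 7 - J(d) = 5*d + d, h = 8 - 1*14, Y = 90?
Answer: 624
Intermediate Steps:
I = 0
h = -6 (h = 8 - 14 = -6)
J(d) = 7 - 6*d (J(d) = 7 - (5*d + d) = 7 - 6*d)
Y*J(I) + h = 90*(7 - 6*0) - 6 = 90*(7 + 0) - 6 = 90*7 - 6 = 630 - 6 = 624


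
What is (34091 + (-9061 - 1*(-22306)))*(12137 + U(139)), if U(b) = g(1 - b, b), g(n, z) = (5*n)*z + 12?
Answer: -3964910696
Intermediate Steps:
g(n, z) = 12 + 5*n*z (g(n, z) = 5*n*z + 12 = 12 + 5*n*z)
U(b) = 12 + 5*b*(1 - b) (U(b) = 12 + 5*(1 - b)*b = 12 + 5*b*(1 - b))
(34091 + (-9061 - 1*(-22306)))*(12137 + U(139)) = (34091 + (-9061 - 1*(-22306)))*(12137 + (12 - 5*139*(-1 + 139))) = (34091 + (-9061 + 22306))*(12137 + (12 - 5*139*138)) = (34091 + 13245)*(12137 + (12 - 95910)) = 47336*(12137 - 95898) = 47336*(-83761) = -3964910696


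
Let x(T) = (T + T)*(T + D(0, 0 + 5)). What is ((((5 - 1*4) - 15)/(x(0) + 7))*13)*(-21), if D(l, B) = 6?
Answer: 546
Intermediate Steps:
x(T) = 2*T*(6 + T) (x(T) = (T + T)*(T + 6) = (2*T)*(6 + T) = 2*T*(6 + T))
((((5 - 1*4) - 15)/(x(0) + 7))*13)*(-21) = ((((5 - 1*4) - 15)/(2*0*(6 + 0) + 7))*13)*(-21) = ((((5 - 4) - 15)/(2*0*6 + 7))*13)*(-21) = (((1 - 15)/(0 + 7))*13)*(-21) = (-14/7*13)*(-21) = (-14*⅐*13)*(-21) = -2*13*(-21) = -26*(-21) = 546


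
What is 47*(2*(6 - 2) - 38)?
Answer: -1410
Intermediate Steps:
47*(2*(6 - 2) - 38) = 47*(2*4 - 38) = 47*(8 - 38) = 47*(-30) = -1410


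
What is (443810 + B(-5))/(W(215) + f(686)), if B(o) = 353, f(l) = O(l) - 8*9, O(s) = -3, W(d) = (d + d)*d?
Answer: 444163/92375 ≈ 4.8083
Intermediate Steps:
W(d) = 2*d**2 (W(d) = (2*d)*d = 2*d**2)
f(l) = -75 (f(l) = -3 - 8*9 = -3 - 72 = -75)
(443810 + B(-5))/(W(215) + f(686)) = (443810 + 353)/(2*215**2 - 75) = 444163/(2*46225 - 75) = 444163/(92450 - 75) = 444163/92375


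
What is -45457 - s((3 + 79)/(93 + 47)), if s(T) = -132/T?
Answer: -1854497/41 ≈ -45232.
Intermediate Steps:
-45457 - s((3 + 79)/(93 + 47)) = -45457 - (-132)/((3 + 79)/(93 + 47)) = -45457 - (-132)/(82/140) = -45457 - (-132)/(82*(1/140)) = -45457 - (-132)/41/70 = -45457 - (-132)*70/41 = -45457 - 1*(-9240/41) = -45457 + 9240/41 = -1854497/41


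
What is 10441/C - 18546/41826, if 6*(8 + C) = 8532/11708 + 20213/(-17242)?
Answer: -22046907452136871/17042828348387 ≈ -1293.6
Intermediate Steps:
C = -2444818297/302804004 (C = -8 + (8532/11708 + 20213/(-17242))/6 = -8 + (8532*(1/11708) + 20213*(-1/17242))/6 = -8 + (2133/2927 - 20213/17242)/6 = -8 + (⅙)*(-22386265/50467334) = -8 - 22386265/302804004 = -2444818297/302804004 ≈ -8.0739)
10441/C - 18546/41826 = 10441/(-2444818297/302804004) - 18546/41826 = 10441*(-302804004/2444818297) - 18546*1/41826 = -3161576605764/2444818297 - 3091/6971 = -22046907452136871/17042828348387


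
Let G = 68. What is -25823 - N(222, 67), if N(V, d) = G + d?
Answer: -25958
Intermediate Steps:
N(V, d) = 68 + d
-25823 - N(222, 67) = -25823 - (68 + 67) = -25823 - 1*135 = -25823 - 135 = -25958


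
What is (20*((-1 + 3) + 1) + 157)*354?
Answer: 76818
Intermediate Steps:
(20*((-1 + 3) + 1) + 157)*354 = (20*(2 + 1) + 157)*354 = (20*3 + 157)*354 = (60 + 157)*354 = 217*354 = 76818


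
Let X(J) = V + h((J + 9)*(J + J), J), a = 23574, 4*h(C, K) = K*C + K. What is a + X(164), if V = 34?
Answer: 2350153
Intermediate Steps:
h(C, K) = K/4 + C*K/4 (h(C, K) = (K*C + K)/4 = (C*K + K)/4 = (K + C*K)/4 = K/4 + C*K/4)
X(J) = 34 + J*(1 + 2*J*(9 + J))/4 (X(J) = 34 + J*(1 + (J + 9)*(J + J))/4 = 34 + J*(1 + (9 + J)*(2*J))/4 = 34 + J*(1 + 2*J*(9 + J))/4)
a + X(164) = 23574 + (34 + (¼)*164*(1 + 2*164*(9 + 164))) = 23574 + (34 + (¼)*164*(1 + 2*164*173)) = 23574 + (34 + (¼)*164*(1 + 56744)) = 23574 + (34 + (¼)*164*56745) = 23574 + (34 + 2326545) = 23574 + 2326579 = 2350153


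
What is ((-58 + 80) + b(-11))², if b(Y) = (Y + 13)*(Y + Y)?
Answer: 484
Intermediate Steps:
b(Y) = 2*Y*(13 + Y) (b(Y) = (13 + Y)*(2*Y) = 2*Y*(13 + Y))
((-58 + 80) + b(-11))² = ((-58 + 80) + 2*(-11)*(13 - 11))² = (22 + 2*(-11)*2)² = (22 - 44)² = (-22)² = 484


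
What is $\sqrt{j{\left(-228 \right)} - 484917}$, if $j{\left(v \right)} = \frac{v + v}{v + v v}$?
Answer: $\frac{i \sqrt{24987288547}}{227} \approx 696.36 i$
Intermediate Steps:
$j{\left(v \right)} = \frac{2 v}{v + v^{2}}$
$\sqrt{j{\left(-228 \right)} - 484917} = \sqrt{\frac{2}{1 - 228} - 484917} = \sqrt{\frac{2}{-227} - 484917} = \sqrt{2 \left(- \frac{1}{227}\right) - 484917} = \sqrt{- \frac{2}{227} - 484917} = \sqrt{- \frac{110076161}{227}} = \frac{i \sqrt{24987288547}}{227}$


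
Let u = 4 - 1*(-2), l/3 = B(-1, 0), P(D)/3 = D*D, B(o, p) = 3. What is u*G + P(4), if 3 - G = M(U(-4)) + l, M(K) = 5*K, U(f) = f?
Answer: 132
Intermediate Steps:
P(D) = 3*D² (P(D) = 3*(D*D) = 3*D²)
l = 9 (l = 3*3 = 9)
u = 6 (u = 4 + 2 = 6)
G = 14 (G = 3 - (5*(-4) + 9) = 3 - (-20 + 9) = 3 - 1*(-11) = 3 + 11 = 14)
u*G + P(4) = 6*14 + 3*4² = 84 + 3*16 = 84 + 48 = 132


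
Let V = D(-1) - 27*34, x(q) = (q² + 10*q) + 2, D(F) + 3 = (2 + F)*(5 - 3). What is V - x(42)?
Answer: -3105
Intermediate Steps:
D(F) = 1 + 2*F (D(F) = -3 + (2 + F)*(5 - 3) = -3 + (2 + F)*2 = -3 + (4 + 2*F) = 1 + 2*F)
x(q) = 2 + q² + 10*q
V = -919 (V = (1 + 2*(-1)) - 27*34 = (1 - 2) - 918 = -1 - 918 = -919)
V - x(42) = -919 - (2 + 42² + 10*42) = -919 - (2 + 1764 + 420) = -919 - 1*2186 = -919 - 2186 = -3105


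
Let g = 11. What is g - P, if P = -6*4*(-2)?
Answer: -37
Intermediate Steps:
P = 48 (P = -24*(-2) = 48)
g - P = 11 - 1*48 = 11 - 48 = -37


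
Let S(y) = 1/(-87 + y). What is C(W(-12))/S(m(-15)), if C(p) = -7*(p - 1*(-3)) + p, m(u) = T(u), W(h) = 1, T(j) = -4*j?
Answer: 729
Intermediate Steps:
m(u) = -4*u
C(p) = -21 - 6*p (C(p) = -7*(p + 3) + p = -7*(3 + p) + p = (-21 - 7*p) + p = -21 - 6*p)
C(W(-12))/S(m(-15)) = (-21 - 6*1)/(1/(-87 - 4*(-15))) = (-21 - 6)/(1/(-87 + 60)) = -27/(1/(-27)) = -27/(-1/27) = -27*(-27) = 729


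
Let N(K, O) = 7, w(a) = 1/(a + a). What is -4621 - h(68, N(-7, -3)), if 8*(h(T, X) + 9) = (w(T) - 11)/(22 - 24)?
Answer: -10037207/2176 ≈ -4612.7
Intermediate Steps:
w(a) = 1/(2*a)
h(T, X) = -133/16 - 1/(32*T) (h(T, X) = -9 + ((1/(2*T) - 11)/(22 - 24))/8 = -9 + ((-11 + 1/(2*T))/(-2))/8 = -9 + ((-11 + 1/(2*T))*(-½))/8 = -9 + (11/2 - 1/(4*T))/8 = -9 + (11/16 - 1/(32*T)) = -133/16 - 1/(32*T))
-4621 - h(68, N(-7, -3)) = -4621 - (-1 - 266*68)/(32*68) = -4621 - (-1 - 18088)/(32*68) = -4621 - (-18089)/(32*68) = -4621 - 1*(-18089/2176) = -4621 + 18089/2176 = -10037207/2176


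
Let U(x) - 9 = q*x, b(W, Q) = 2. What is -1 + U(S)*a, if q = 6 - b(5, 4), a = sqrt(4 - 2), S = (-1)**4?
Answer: -1 + 13*sqrt(2) ≈ 17.385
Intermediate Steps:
S = 1
a = sqrt(2) ≈ 1.4142
q = 4 (q = 6 - 1*2 = 6 - 2 = 4)
U(x) = 9 + 4*x
-1 + U(S)*a = -1 + (9 + 4*1)*sqrt(2) = -1 + (9 + 4)*sqrt(2) = -1 + 13*sqrt(2)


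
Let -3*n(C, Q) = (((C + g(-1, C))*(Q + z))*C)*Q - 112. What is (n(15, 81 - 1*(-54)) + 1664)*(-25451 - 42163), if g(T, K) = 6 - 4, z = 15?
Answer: 116265563548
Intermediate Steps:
g(T, K) = 2
n(C, Q) = 112/3 - C*Q*(2 + C)*(15 + Q)/3 (n(C, Q) = -((((C + 2)*(Q + 15))*C)*Q - 112)/3 = -((((2 + C)*(15 + Q))*C)*Q - 112)/3 = -((C*(2 + C)*(15 + Q))*Q - 112)/3 = -(C*Q*(2 + C)*(15 + Q) - 112)/3 = -(-112 + C*Q*(2 + C)*(15 + Q))/3 = 112/3 - C*Q*(2 + C)*(15 + Q)/3)
(n(15, 81 - 1*(-54)) + 1664)*(-25451 - 42163) = ((112/3 - 10*15*(81 - 1*(-54)) - 5*(81 - 1*(-54))*15**2 - 2/3*15*(81 - 1*(-54))**2 - 1/3*15**2*(81 - 1*(-54))**2) + 1664)*(-25451 - 42163) = ((112/3 - 10*15*(81 + 54) - 5*(81 + 54)*225 - 2/3*15*(81 + 54)**2 - 1/3*225*(81 + 54)**2) + 1664)*(-67614) = ((112/3 - 10*15*135 - 5*135*225 - 2/3*15*135**2 - 1/3*225*135**2) + 1664)*(-67614) = ((112/3 - 20250 - 151875 - 2/3*15*18225 - 1/3*225*18225) + 1664)*(-67614) = ((112/3 - 20250 - 151875 - 182250 - 1366875) + 1664)*(-67614) = (-5163638/3 + 1664)*(-67614) = -5158646/3*(-67614) = 116265563548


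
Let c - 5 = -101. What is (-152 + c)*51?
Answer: -12648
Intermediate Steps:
c = -96 (c = 5 - 101 = -96)
(-152 + c)*51 = (-152 - 96)*51 = -248*51 = -12648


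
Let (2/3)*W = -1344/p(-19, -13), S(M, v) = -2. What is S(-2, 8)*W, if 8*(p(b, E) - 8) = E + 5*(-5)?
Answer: 16128/13 ≈ 1240.6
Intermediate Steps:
p(b, E) = 39/8 + E/8 (p(b, E) = 8 + (E + 5*(-5))/8 = 8 + (E - 25)/8 = 8 + (-25 + E)/8 = 8 + (-25/8 + E/8) = 39/8 + E/8)
W = -8064/13 (W = 3*(-1344/(39/8 + (1/8)*(-13)))/2 = 3*(-1344/(39/8 - 13/8))/2 = 3*(-1344/13/4)/2 = 3*(-1344*4/13)/2 = (3/2)*(-5376/13) = -8064/13 ≈ -620.31)
S(-2, 8)*W = -2*(-8064/13) = 16128/13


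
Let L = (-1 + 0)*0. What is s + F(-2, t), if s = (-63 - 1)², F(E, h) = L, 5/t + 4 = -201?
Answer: 4096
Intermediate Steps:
t = -1/41 (t = 5/(-4 - 201) = 5/(-205) = 5*(-1/205) = -1/41 ≈ -0.024390)
L = 0 (L = -1*0 = 0)
F(E, h) = 0
s = 4096 (s = (-64)² = 4096)
s + F(-2, t) = 4096 + 0 = 4096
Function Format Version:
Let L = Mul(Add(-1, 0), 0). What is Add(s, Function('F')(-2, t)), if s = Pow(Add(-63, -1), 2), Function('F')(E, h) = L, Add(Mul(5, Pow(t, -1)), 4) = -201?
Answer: 4096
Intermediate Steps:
t = Rational(-1, 41) (t = Mul(5, Pow(Add(-4, -201), -1)) = Mul(5, Pow(-205, -1)) = Mul(5, Rational(-1, 205)) = Rational(-1, 41) ≈ -0.024390)
L = 0 (L = Mul(-1, 0) = 0)
Function('F')(E, h) = 0
s = 4096 (s = Pow(-64, 2) = 4096)
Add(s, Function('F')(-2, t)) = Add(4096, 0) = 4096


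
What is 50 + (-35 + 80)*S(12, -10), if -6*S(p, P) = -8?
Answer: 110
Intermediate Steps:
S(p, P) = 4/3 (S(p, P) = -⅙*(-8) = 4/3)
50 + (-35 + 80)*S(12, -10) = 50 + (-35 + 80)*(4/3) = 50 + 45*(4/3) = 50 + 60 = 110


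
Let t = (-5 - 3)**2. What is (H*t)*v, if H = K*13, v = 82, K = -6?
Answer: -409344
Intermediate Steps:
t = 64 (t = (-8)**2 = 64)
H = -78 (H = -6*13 = -78)
(H*t)*v = -78*64*82 = -4992*82 = -409344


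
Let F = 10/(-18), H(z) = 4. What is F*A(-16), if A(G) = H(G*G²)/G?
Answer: 5/36 ≈ 0.13889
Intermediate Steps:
A(G) = 4/G
F = -5/9 (F = 10*(-1/18) = -5/9 ≈ -0.55556)
F*A(-16) = -20/(9*(-16)) = -20*(-1)/(9*16) = -5/9*(-¼) = 5/36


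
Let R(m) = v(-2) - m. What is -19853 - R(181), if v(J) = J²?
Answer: -19676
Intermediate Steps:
R(m) = 4 - m (R(m) = (-2)² - m = 4 - m)
-19853 - R(181) = -19853 - (4 - 1*181) = -19853 - (4 - 181) = -19853 - 1*(-177) = -19853 + 177 = -19676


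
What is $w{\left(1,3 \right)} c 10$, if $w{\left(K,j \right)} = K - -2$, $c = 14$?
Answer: $420$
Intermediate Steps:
$w{\left(K,j \right)} = 2 + K$ ($w{\left(K,j \right)} = K + 2 = 2 + K$)
$w{\left(1,3 \right)} c 10 = \left(2 + 1\right) 14 \cdot 10 = 3 \cdot 14 \cdot 10 = 42 \cdot 10 = 420$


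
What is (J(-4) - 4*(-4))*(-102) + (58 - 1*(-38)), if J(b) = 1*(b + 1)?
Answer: -1230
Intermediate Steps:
J(b) = 1 + b (J(b) = 1*(1 + b) = 1 + b)
(J(-4) - 4*(-4))*(-102) + (58 - 1*(-38)) = ((1 - 4) - 4*(-4))*(-102) + (58 - 1*(-38)) = (-3 + 16)*(-102) + (58 + 38) = 13*(-102) + 96 = -1326 + 96 = -1230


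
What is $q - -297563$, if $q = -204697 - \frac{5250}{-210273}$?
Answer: $\frac{929867508}{10013} \approx 92866.0$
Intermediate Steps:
$q = - \frac{2049630811}{10013}$ ($q = -204697 - - \frac{250}{10013} = -204697 + \frac{250}{10013} = - \frac{2049630811}{10013} \approx -2.047 \cdot 10^{5}$)
$q - -297563 = - \frac{2049630811}{10013} - -297563 = - \frac{2049630811}{10013} + 297563 = \frac{929867508}{10013}$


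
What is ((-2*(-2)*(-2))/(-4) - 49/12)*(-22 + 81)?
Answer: -1475/12 ≈ -122.92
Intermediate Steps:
((-2*(-2)*(-2))/(-4) - 49/12)*(-22 + 81) = ((4*(-2))*(-¼) - 49*1/12)*59 = (-8*(-¼) - 49/12)*59 = (2 - 49/12)*59 = -25/12*59 = -1475/12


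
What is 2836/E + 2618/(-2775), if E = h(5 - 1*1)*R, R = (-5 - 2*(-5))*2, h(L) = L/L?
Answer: 784372/2775 ≈ 282.66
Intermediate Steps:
h(L) = 1
R = 10 (R = (-5 + 10)*2 = 5*2 = 10)
E = 10 (E = 1*10 = 10)
2836/E + 2618/(-2775) = 2836/10 + 2618/(-2775) = 2836*(⅒) + 2618*(-1/2775) = 1418/5 - 2618/2775 = 784372/2775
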